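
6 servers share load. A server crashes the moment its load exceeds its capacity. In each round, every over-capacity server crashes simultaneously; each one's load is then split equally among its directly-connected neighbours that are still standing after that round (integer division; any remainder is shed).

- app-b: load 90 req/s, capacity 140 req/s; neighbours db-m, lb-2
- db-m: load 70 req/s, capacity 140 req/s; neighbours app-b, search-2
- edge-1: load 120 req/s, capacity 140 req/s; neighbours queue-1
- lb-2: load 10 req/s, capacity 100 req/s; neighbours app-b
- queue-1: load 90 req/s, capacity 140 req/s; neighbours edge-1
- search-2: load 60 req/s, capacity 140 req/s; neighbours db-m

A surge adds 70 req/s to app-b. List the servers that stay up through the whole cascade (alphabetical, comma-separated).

edge-1, lb-2, queue-1

Round 1 — app-b at 160 > 140. app-b crashes.
  app-b sheds 160 req/s to db-m, lb-2: 80 each.
    db-m: 70+80 = 150 > 140
    lb-2: 10+80 = 90 ≤ 100
Round 2 — db-m crashes.
  db-m sheds 150 req/s to search-2: 150 each.
    search-2: 60+150 = 210 > 140
Round 3 — search-2 crashes.
  search-2 sheds 210 req/s: no online neighbours, lost.
No further crashes.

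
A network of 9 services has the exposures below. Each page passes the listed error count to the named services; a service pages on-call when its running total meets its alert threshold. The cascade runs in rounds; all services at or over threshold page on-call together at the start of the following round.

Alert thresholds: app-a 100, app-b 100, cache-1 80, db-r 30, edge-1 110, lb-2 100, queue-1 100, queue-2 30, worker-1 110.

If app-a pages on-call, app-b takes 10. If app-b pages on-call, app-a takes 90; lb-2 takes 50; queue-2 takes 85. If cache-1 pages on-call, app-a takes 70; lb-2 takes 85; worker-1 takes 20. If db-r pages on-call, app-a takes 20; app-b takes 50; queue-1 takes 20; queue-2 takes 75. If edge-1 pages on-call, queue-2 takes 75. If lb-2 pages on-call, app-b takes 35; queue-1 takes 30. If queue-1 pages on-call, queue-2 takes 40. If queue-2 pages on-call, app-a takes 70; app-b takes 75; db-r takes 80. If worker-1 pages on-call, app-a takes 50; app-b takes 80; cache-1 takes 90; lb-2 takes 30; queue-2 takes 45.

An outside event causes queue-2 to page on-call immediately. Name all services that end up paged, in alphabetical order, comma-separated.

Round 1 — queue-2 pages on-call (initial).
  app-a: +70 → 70 < 100
  app-b: +75 → 75 < 100
  db-r: +80 → 80 ≥ 30
Round 2 — db-r pages on-call.
  app-a: +20 → 90 < 100
  app-b: +50 → 125 ≥ 100
  queue-1: +20 → 20 < 100
Round 3 — app-b pages on-call.
  app-a: +90 → 180 ≥ 100
  lb-2: +50 → 50 < 100
Round 4 — app-a pages on-call.
No further pages.

app-a, app-b, db-r, queue-2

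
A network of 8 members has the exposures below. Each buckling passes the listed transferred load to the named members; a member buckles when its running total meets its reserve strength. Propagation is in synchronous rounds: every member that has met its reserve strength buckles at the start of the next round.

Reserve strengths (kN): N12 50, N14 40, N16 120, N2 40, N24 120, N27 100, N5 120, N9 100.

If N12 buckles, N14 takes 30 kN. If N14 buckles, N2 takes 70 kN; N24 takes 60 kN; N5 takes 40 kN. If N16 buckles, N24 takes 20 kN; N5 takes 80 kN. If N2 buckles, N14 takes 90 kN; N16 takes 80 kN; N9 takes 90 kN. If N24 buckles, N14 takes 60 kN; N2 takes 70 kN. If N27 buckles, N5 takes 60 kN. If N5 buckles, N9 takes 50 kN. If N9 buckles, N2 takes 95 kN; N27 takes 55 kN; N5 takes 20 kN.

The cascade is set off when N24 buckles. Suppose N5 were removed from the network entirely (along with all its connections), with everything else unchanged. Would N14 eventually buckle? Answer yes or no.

yes

With N5 removed:
Round 1 — N24 buckles (initial).
  N14: +60 → 60 ≥ 40
  N2: +70 → 70 ≥ 40
Round 2 — N14, N2 buckle.
  N16: +80 → 80 < 120
  N9: +90 → 90 < 100
No further bucklings.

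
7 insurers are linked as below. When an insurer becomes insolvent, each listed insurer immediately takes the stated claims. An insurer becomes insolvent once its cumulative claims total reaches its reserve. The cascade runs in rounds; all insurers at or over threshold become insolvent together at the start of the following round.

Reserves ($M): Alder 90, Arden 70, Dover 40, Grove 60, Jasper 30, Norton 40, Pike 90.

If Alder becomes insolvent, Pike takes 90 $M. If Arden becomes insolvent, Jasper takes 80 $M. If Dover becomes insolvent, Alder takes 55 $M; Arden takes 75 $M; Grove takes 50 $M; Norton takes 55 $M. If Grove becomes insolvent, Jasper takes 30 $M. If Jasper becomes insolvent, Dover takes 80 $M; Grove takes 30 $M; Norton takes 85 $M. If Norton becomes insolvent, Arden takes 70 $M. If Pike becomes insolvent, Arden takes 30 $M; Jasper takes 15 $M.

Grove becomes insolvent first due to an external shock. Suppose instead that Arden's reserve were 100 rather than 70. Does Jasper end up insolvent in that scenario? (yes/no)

With Arden's reserve at 100:
Round 1 — Grove becomes insolvent (initial).
  Jasper: +30 → 30 ≥ 30
Round 2 — Jasper becomes insolvent.
  Dover: +80 → 80 ≥ 40
  Norton: +85 → 85 ≥ 40
Round 3 — Dover, Norton become insolvent.
  Alder: +55 → 55 < 90
  Arden: +75+70 → 145 ≥ 100
Round 4 — Arden becomes insolvent.
No further insolvencies.

yes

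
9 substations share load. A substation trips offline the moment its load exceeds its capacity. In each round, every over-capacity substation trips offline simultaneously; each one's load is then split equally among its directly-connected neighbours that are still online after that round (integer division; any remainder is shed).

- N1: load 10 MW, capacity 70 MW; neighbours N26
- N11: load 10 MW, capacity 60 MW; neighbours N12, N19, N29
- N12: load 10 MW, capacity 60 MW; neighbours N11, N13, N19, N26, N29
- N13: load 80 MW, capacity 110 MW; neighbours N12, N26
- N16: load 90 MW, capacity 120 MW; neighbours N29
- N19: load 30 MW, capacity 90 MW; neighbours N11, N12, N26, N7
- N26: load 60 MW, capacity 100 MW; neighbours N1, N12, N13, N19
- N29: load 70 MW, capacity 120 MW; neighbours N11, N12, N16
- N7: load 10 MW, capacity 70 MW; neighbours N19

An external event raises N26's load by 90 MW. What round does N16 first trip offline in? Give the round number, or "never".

5

Round 1 — N26 at 150 > 100. N26 trips offline.
  N26 sheds 150 MW to N1, N12, N13, N19: 37 each (2 lost).
    N1: 10+37 = 47 ≤ 70
    N12: 10+37 = 47 ≤ 60
    N13: 80+37 = 117 > 110
    N19: 30+37 = 67 ≤ 90
Round 2 — N13 trips offline.
  N13 sheds 117 MW to N12: 117 each.
    N12: 47+117 = 164 > 60
Round 3 — N12 trips offline.
  N12 sheds 164 MW to N11, N19, N29: 54 each (2 lost).
    N11: 10+54 = 64 > 60
    N19: 67+54 = 121 > 90
    N29: 70+54 = 124 > 120
Round 4 — N11, N19, N29 trip offline.
  N11 sheds 64 MW: no online neighbours, lost.
  N19 sheds 121 MW to N7: 121 each.
    N7: 10+121 = 131 > 70
  N29 sheds 124 MW to N16: 124 each.
    N16: 90+124 = 214 > 120
Round 5 — N16, N7 trip offline.
  N16 sheds 214 MW: no online neighbours, lost.
  N7 sheds 131 MW: no online neighbours, lost.
No further trips.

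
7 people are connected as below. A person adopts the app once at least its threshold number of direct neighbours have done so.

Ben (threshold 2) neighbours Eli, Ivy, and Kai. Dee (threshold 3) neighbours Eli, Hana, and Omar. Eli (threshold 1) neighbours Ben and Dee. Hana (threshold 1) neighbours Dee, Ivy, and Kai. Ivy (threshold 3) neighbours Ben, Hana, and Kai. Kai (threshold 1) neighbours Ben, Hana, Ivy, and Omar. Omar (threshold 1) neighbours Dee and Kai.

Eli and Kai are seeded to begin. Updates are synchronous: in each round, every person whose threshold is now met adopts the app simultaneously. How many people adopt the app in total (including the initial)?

Round 1 — Eli, Kai adopt the app (initial).
Round 2 — checking thresholds:
  Ben: 2 of 3 neighbours ≥ 2, adopts the app.
  Dee: 1 of 3 neighbours < 3, holds.
  Hana: 1 of 3 neighbours ≥ 1, adopts the app.
  Ivy: 1 of 3 neighbours < 3, holds.
  Omar: 1 of 2 neighbours ≥ 1, adopts the app.
Round 3 — checking thresholds:
  Dee: 3 of 3 neighbours ≥ 3, adopts the app.
  Ivy: 3 of 3 neighbours ≥ 3, adopts the app.
Round 4 — no new adoptions; cascade stops.

7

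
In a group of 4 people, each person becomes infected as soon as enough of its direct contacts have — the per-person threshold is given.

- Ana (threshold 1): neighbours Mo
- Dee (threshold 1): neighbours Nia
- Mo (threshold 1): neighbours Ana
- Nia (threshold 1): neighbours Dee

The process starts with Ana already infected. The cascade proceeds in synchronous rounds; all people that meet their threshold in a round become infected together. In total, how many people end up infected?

2

Round 1 — Ana becomes infected (initial).
Round 2 — checking thresholds:
  Mo: 1 of 1 neighbours ≥ 1, becomes infected.
Round 3 — no new infections; cascade stops.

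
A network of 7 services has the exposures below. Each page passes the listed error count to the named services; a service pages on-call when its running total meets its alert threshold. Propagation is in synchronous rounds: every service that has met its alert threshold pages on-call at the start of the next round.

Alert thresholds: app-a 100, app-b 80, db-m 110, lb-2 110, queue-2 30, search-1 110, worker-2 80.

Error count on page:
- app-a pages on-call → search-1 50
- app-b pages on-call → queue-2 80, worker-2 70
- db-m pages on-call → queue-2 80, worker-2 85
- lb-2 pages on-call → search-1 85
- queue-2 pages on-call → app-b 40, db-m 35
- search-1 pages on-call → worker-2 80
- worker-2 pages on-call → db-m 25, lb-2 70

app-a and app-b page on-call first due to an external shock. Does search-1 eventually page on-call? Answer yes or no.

no

Round 1 — app-a, app-b page on-call (initial).
  queue-2: +80 → 80 ≥ 30
  search-1: +50 → 50 < 110
  worker-2: +70 → 70 < 80
Round 2 — queue-2 pages on-call.
  db-m: +35 → 35 < 110
No further pages.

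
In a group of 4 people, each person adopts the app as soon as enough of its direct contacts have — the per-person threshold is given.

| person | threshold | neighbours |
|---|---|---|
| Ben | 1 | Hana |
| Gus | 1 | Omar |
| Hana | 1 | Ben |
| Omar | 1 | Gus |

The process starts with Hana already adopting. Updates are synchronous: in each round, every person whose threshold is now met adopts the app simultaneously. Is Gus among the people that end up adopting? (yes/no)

no

Round 1 — Hana adopts the app (initial).
Round 2 — checking thresholds:
  Ben: 1 of 1 neighbours ≥ 1, adopts the app.
Round 3 — no new adoptions; cascade stops.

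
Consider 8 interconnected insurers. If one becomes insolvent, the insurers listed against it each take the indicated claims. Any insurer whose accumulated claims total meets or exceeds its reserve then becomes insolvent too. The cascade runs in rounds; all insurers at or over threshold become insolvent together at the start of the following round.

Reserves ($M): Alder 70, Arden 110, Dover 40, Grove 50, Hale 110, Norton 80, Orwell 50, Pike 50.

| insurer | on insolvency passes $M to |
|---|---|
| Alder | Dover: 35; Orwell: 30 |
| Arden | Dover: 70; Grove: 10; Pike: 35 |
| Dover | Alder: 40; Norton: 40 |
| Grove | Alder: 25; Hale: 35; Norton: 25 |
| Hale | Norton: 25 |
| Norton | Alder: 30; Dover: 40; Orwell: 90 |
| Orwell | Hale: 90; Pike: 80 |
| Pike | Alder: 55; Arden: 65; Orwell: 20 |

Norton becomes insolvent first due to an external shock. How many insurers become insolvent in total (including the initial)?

Round 1 — Norton becomes insolvent (initial).
  Alder: +30 → 30 < 70
  Dover: +40 → 40 ≥ 40
  Orwell: +90 → 90 ≥ 50
Round 2 — Dover, Orwell become insolvent.
  Alder: +40 → 70 ≥ 70
  Hale: +90 → 90 < 110
  Pike: +80 → 80 ≥ 50
Round 3 — Alder, Pike become insolvent.
  Arden: +65 → 65 < 110
No further insolvencies.

5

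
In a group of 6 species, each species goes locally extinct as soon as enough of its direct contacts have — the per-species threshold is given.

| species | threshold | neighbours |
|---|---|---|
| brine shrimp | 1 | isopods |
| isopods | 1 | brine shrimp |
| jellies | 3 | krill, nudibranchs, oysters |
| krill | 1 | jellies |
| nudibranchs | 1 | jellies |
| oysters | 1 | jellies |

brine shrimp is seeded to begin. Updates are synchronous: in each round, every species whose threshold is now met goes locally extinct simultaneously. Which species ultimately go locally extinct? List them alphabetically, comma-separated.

brine shrimp, isopods

Round 1 — brine shrimp goes locally extinct (initial).
Round 2 — checking thresholds:
  isopods: 1 of 1 neighbours ≥ 1, goes locally extinct.
Round 3 — no new extinctions; cascade stops.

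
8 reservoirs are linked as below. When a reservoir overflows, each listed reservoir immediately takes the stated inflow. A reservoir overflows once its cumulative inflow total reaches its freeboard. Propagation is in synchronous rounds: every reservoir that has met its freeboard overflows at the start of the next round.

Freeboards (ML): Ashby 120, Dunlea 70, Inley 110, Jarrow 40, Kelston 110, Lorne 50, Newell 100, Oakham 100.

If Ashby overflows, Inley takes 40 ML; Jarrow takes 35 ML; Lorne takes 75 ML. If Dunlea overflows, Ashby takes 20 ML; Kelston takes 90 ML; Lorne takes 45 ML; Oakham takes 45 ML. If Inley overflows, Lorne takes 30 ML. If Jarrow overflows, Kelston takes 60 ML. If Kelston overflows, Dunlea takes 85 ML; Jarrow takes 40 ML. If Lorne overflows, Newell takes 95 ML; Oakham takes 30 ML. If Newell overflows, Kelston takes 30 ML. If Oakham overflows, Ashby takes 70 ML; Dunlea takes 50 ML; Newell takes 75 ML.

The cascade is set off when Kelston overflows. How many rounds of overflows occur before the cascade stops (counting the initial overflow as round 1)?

Round 1 — Kelston overflows (initial).
  Dunlea: +85 → 85 ≥ 70
  Jarrow: +40 → 40 ≥ 40
Round 2 — Dunlea, Jarrow overflow.
  Ashby: +20 → 20 < 120
  Lorne: +45 → 45 < 50
  Oakham: +45 → 45 < 100
No further overflows.

2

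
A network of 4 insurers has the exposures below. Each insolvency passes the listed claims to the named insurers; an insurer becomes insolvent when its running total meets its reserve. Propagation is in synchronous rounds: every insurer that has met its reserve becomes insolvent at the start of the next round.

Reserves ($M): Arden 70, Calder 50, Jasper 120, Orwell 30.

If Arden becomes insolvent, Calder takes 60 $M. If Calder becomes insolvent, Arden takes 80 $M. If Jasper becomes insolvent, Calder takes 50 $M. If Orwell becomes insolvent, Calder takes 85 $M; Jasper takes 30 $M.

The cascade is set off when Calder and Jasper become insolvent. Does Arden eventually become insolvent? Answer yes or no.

Round 1 — Calder, Jasper become insolvent (initial).
  Arden: +80 → 80 ≥ 70
Round 2 — Arden becomes insolvent.
No further insolvencies.

yes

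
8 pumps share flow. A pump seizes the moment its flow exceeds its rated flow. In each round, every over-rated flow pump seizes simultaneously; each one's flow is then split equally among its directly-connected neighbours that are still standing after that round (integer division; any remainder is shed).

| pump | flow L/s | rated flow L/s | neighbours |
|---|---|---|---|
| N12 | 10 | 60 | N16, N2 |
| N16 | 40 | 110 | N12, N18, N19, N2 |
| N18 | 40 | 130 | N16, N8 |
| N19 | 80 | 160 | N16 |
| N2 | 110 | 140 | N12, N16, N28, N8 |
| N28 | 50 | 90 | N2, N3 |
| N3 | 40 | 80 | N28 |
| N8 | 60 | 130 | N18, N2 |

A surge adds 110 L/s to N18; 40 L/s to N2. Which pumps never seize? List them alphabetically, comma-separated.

N19, N28, N3

Round 1 — N18 at 150 > 130; N2 at 150 > 140. N18, N2 seize.
  N18 sheds 150 L/s to N16, N8: 75 each.
    N16: 40+75 = 115 > 110
    N8: 60+75 = 135 > 130
  N2 sheds 150 L/s to N12, N16, N28, N8: 37 each (2 lost).
    N12: 10+37 = 47 ≤ 60
    N16: 115+37 = 152 > 110
    N28: 50+37 = 87 ≤ 90
    N8: 135+37 = 172 > 130
Round 2 — N16, N8 seize.
  N16 sheds 152 L/s to N12, N19: 76 each.
    N12: 47+76 = 123 > 60
    N19: 80+76 = 156 ≤ 160
  N8 sheds 172 L/s: no online neighbours, lost.
Round 3 — N12 seizes.
  N12 sheds 123 L/s: no online neighbours, lost.
No further seizures.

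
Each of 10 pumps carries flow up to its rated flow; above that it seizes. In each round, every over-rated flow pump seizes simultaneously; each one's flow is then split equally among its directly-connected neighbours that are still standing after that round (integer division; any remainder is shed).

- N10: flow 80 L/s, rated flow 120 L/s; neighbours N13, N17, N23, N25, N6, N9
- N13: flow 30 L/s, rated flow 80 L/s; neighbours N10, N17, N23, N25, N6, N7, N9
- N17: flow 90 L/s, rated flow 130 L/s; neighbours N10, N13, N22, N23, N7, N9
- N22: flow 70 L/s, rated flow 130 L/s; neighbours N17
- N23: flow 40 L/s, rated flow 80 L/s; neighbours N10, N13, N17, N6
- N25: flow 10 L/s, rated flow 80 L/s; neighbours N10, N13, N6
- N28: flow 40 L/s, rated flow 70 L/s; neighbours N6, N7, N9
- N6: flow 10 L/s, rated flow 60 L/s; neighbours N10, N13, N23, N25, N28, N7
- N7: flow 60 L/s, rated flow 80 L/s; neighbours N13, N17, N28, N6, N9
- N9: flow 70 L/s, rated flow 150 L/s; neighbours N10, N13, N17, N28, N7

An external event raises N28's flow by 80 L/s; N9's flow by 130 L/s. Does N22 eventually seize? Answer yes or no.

no

Round 1 — N28 at 120 > 70; N9 at 200 > 150. N28, N9 seize.
  N28 sheds 120 L/s to N6, N7: 60 each.
    N6: 10+60 = 70 > 60
    N7: 60+60 = 120 > 80
  N9 sheds 200 L/s to N10, N13, N17, N7: 50 each.
    N10: 80+50 = 130 > 120
    N13: 30+50 = 80 ≤ 80
    N17: 90+50 = 140 > 130
    N7: 120+50 = 170 > 80
Round 2 — N10, N17, N6, N7 seize.
  N10 sheds 130 L/s to N13, N23, N25: 43 each (1 lost).
    N13: 80+43 = 123 > 80
    N23: 40+43 = 83 > 80
    N25: 10+43 = 53 ≤ 80
  N17 sheds 140 L/s to N13, N22, N23: 46 each (2 lost).
    N13: 123+46 = 169 > 80
    N22: 70+46 = 116 ≤ 130
    N23: 83+46 = 129 > 80
  N6 sheds 70 L/s to N13, N23, N25: 23 each (1 lost).
    N13: 169+23 = 192 > 80
    N23: 129+23 = 152 > 80
    N25: 53+23 = 76 ≤ 80
  N7 sheds 170 L/s to N13: 170 each.
    N13: 192+170 = 362 > 80
Round 3 — N13, N23 seize.
  N13 sheds 362 L/s to N25: 362 each.
    N25: 76+362 = 438 > 80
  N23 sheds 152 L/s: no online neighbours, lost.
Round 4 — N25 seizes.
  N25 sheds 438 L/s: no online neighbours, lost.
No further seizures.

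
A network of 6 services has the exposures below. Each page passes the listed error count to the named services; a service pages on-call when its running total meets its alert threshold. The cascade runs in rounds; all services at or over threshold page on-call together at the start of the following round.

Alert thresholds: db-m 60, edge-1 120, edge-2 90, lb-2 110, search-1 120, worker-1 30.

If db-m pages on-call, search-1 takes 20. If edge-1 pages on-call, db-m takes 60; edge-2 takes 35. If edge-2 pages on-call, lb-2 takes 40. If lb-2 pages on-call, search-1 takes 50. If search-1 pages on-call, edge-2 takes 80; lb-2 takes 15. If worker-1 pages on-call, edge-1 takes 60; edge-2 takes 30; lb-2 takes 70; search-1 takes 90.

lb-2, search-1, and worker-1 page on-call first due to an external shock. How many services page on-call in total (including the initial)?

Round 1 — lb-2, search-1, worker-1 page on-call (initial).
  edge-1: +60 → 60 < 120
  edge-2: +80+30 → 110 ≥ 90
Round 2 — edge-2 pages on-call.
No further pages.

4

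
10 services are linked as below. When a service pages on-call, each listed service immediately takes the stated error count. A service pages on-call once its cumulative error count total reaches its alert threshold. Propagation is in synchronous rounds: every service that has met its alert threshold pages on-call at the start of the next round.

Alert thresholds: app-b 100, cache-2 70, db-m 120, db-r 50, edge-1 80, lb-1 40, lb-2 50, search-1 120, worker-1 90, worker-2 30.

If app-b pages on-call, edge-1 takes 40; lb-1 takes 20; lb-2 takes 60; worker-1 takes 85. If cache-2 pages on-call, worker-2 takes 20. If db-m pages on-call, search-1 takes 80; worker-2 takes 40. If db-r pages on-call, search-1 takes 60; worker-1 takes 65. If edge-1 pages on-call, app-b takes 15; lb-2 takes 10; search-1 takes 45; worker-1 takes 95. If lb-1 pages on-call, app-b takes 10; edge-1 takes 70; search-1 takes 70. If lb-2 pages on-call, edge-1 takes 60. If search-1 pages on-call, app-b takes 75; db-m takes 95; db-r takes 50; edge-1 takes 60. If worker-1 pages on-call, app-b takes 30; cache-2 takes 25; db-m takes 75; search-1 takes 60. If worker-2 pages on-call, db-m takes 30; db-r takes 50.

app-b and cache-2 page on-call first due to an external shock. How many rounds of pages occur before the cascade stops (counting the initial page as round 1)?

4

Round 1 — app-b, cache-2 page on-call (initial).
  edge-1: +40 → 40 < 80
  lb-1: +20 → 20 < 40
  lb-2: +60 → 60 ≥ 50
  worker-1: +85 → 85 < 90
  worker-2: +20 → 20 < 30
Round 2 — lb-2 pages on-call.
  edge-1: +60 → 100 ≥ 80
Round 3 — edge-1 pages on-call.
  search-1: +45 → 45 < 120
  worker-1: +95 → 180 ≥ 90
Round 4 — worker-1 pages on-call.
  db-m: +75 → 75 < 120
  search-1: +60 → 105 < 120
No further pages.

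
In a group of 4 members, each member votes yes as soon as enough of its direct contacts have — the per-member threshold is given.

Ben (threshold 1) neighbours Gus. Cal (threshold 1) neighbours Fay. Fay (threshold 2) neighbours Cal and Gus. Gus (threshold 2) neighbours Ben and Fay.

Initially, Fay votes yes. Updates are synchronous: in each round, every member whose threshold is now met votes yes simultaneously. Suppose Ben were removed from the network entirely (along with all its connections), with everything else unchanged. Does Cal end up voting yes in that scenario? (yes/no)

yes

With Ben removed:
Round 1 — Fay votes yes (initial).
Round 2 — checking thresholds:
  Cal: 1 of 1 neighbours ≥ 1, votes yes.
  Gus: 1 of 1 neighbours < 2, holds.
Round 3 — no new yes votes; cascade stops.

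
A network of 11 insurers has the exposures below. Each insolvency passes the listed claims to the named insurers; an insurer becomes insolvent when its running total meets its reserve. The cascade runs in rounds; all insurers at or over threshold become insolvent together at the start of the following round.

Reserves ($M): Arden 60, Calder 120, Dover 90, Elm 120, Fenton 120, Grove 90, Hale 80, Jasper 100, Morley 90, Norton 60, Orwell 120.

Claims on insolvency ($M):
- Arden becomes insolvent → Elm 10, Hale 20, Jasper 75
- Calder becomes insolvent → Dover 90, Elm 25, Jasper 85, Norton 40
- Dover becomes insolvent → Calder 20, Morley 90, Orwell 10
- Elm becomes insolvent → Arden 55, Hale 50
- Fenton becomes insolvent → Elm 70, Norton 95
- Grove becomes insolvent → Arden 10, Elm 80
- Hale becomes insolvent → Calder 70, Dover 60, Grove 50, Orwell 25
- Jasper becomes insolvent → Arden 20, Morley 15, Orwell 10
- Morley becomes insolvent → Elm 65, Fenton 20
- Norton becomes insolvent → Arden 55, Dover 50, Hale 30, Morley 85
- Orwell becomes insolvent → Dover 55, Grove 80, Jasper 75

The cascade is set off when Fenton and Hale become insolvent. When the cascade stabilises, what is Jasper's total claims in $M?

75

Round 1 — Fenton, Hale become insolvent (initial).
  Calder: +70 → 70 < 120
  Dover: +60 → 60 < 90
  Elm: +70 → 70 < 120
  Grove: +50 → 50 < 90
  Norton: +95 → 95 ≥ 60
  Orwell: +25 → 25 < 120
Round 2 — Norton becomes insolvent.
  Arden: +55 → 55 < 60
  Dover: +50 → 110 ≥ 90
  Morley: +85 → 85 < 90
Round 3 — Dover becomes insolvent.
  Calder: +20 → 90 < 120
  Morley: +90 → 175 ≥ 90
  Orwell: +10 → 35 < 120
Round 4 — Morley becomes insolvent.
  Elm: +65 → 135 ≥ 120
Round 5 — Elm becomes insolvent.
  Arden: +55 → 110 ≥ 60
Round 6 — Arden becomes insolvent.
  Jasper: +75 → 75 < 100
No further insolvencies.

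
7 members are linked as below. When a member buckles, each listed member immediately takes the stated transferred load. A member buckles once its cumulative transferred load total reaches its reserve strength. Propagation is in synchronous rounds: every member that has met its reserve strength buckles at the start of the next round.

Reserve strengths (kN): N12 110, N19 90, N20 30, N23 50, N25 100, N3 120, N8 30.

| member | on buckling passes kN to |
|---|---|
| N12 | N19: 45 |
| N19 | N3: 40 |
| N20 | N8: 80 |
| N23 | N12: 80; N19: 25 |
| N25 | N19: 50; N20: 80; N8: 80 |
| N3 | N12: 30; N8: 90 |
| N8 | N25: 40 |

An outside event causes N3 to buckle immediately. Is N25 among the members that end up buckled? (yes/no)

Round 1 — N3 buckles (initial).
  N12: +30 → 30 < 110
  N8: +90 → 90 ≥ 30
Round 2 — N8 buckles.
  N25: +40 → 40 < 100
No further bucklings.

no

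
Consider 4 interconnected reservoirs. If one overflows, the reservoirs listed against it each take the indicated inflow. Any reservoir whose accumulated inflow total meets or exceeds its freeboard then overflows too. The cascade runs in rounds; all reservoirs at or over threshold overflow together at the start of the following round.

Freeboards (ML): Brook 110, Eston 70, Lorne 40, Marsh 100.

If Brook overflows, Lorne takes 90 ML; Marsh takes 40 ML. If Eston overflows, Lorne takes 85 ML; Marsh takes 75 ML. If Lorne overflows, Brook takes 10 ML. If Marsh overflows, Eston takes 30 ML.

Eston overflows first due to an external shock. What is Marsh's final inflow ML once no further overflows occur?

Round 1 — Eston overflows (initial).
  Lorne: +85 → 85 ≥ 40
  Marsh: +75 → 75 < 100
Round 2 — Lorne overflows.
  Brook: +10 → 10 < 110
No further overflows.

75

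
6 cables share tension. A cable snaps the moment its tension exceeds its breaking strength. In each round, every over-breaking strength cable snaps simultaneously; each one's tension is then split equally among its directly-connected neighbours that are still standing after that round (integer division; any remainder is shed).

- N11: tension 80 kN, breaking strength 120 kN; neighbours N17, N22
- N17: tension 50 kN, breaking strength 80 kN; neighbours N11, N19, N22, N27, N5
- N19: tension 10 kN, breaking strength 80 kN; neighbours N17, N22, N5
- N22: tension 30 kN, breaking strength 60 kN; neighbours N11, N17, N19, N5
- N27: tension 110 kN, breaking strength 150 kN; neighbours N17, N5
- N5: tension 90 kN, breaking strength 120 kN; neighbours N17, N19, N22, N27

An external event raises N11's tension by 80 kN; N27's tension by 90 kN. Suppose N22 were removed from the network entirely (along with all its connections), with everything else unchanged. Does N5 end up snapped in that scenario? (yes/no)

With N22 removed:
Round 1 — N11 at 160 > 120; N27 at 200 > 150. N11, N27 snap.
  N11 sheds 160 kN to N17: 160 each.
    N17: 50+160 = 210 > 80
  N27 sheds 200 kN to N17, N5: 100 each.
    N17: 210+100 = 310 > 80
    N5: 90+100 = 190 > 120
Round 2 — N17, N5 snap.
  N17 sheds 310 kN to N19: 310 each.
    N19: 10+310 = 320 > 80
  N5 sheds 190 kN to N19: 190 each.
    N19: 320+190 = 510 > 80
Round 3 — N19 snaps.
  N19 sheds 510 kN: no online neighbours, lost.
No further breaks.

yes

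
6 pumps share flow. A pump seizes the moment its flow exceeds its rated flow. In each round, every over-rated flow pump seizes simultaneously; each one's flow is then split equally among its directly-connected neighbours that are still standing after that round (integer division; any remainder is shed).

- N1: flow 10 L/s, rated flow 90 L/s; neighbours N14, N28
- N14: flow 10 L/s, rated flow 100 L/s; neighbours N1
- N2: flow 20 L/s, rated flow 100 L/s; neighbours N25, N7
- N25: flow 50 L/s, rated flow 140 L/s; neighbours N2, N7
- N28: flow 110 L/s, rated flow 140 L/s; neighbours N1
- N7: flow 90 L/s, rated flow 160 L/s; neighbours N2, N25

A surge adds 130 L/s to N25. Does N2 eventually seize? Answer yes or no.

Round 1 — N25 at 180 > 140. N25 seizes.
  N25 sheds 180 L/s to N2, N7: 90 each.
    N2: 20+90 = 110 > 100
    N7: 90+90 = 180 > 160
Round 2 — N2, N7 seize.
  N2 sheds 110 L/s: no online neighbours, lost.
  N7 sheds 180 L/s: no online neighbours, lost.
No further seizures.

yes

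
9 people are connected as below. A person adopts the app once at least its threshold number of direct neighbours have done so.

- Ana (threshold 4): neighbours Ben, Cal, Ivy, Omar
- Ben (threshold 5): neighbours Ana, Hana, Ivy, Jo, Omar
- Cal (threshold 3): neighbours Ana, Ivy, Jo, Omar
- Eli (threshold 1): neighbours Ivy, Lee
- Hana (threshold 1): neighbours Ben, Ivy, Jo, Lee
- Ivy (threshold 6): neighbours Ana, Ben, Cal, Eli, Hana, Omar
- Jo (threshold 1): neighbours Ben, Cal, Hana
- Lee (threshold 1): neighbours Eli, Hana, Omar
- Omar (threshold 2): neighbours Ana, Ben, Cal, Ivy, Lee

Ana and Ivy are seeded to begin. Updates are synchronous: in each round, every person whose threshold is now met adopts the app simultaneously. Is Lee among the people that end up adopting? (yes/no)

Round 1 — Ana, Ivy adopt the app (initial).
Round 2 — checking thresholds:
  Ben: 2 of 5 neighbours < 5, not yet.
  Cal: 2 of 4 neighbours < 3, not yet.
  Eli: 1 of 2 neighbours ≥ 1, adopts the app.
  Hana: 1 of 4 neighbours ≥ 1, adopts the app.
  Omar: 2 of 5 neighbours ≥ 2, adopts the app.
Round 3 — checking thresholds:
  Ben: 4 of 5 neighbours < 5, not yet.
  Cal: 3 of 4 neighbours ≥ 3, adopts the app.
  Jo: 1 of 3 neighbours ≥ 1, adopts the app.
  Lee: 3 of 3 neighbours ≥ 1, adopts the app.
Round 4 — checking thresholds:
  Ben: 5 of 5 neighbours ≥ 5, adopts the app.
Round 5 — no new adoptions; cascade stops.

yes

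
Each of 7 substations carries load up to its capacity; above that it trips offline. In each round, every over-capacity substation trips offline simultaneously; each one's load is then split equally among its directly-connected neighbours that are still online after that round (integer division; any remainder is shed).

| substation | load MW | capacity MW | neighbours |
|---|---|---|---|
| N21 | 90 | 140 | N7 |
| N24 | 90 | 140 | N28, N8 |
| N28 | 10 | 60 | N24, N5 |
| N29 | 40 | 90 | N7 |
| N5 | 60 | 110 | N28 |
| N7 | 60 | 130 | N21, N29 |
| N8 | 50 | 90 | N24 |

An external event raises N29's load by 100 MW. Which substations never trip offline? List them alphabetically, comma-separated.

N24, N28, N5, N8

Round 1 — N29 at 140 > 90. N29 trips offline.
  N29 sheds 140 MW to N7: 140 each.
    N7: 60+140 = 200 > 130
Round 2 — N7 trips offline.
  N7 sheds 200 MW to N21: 200 each.
    N21: 90+200 = 290 > 140
Round 3 — N21 trips offline.
  N21 sheds 290 MW: no online neighbours, lost.
No further trips.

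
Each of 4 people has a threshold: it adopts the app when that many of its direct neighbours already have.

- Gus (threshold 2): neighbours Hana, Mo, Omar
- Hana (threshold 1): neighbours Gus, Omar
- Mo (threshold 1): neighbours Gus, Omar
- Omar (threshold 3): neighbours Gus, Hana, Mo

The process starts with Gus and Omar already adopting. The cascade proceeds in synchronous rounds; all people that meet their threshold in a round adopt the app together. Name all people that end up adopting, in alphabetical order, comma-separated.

Gus, Hana, Mo, Omar

Round 1 — Gus, Omar adopt the app (initial).
Round 2 — checking thresholds:
  Hana: 2 of 2 neighbours ≥ 1, adopts the app.
  Mo: 2 of 2 neighbours ≥ 1, adopts the app.
Round 3 — no new adoptions; cascade stops.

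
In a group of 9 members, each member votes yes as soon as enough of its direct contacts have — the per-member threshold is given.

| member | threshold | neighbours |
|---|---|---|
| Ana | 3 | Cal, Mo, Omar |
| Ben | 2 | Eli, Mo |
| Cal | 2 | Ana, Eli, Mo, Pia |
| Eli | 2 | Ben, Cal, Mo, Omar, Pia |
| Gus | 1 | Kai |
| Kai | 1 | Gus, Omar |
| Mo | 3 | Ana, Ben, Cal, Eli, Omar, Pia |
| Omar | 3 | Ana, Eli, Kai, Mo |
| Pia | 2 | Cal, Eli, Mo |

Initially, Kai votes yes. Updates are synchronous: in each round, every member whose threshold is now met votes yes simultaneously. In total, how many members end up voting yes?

2

Round 1 — Kai votes yes (initial).
Round 2 — checking thresholds:
  Gus: 1 of 1 neighbours ≥ 1, votes yes.
  Omar: 1 of 4 neighbours < 3, not yet.
Round 3 — no new yes votes; cascade stops.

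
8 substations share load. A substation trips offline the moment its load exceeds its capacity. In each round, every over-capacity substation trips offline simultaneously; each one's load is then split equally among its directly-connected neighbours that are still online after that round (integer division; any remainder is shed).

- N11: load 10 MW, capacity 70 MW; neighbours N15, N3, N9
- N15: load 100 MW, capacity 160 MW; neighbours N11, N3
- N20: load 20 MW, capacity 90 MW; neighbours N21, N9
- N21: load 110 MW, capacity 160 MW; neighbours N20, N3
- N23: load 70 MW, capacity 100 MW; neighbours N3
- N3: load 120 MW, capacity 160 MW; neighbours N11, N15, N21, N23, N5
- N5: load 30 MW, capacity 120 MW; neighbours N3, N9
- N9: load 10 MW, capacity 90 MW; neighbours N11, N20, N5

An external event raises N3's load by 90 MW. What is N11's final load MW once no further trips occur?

52

Round 1 — N3 at 210 > 160. N3 trips offline.
  N3 sheds 210 MW to N11, N15, N21, N23, N5: 42 each.
    N11: 10+42 = 52 ≤ 70
    N15: 100+42 = 142 ≤ 160
    N21: 110+42 = 152 ≤ 160
    N23: 70+42 = 112 > 100
    N5: 30+42 = 72 ≤ 120
Round 2 — N23 trips offline.
  N23 sheds 112 MW: no online neighbours, lost.
No further trips.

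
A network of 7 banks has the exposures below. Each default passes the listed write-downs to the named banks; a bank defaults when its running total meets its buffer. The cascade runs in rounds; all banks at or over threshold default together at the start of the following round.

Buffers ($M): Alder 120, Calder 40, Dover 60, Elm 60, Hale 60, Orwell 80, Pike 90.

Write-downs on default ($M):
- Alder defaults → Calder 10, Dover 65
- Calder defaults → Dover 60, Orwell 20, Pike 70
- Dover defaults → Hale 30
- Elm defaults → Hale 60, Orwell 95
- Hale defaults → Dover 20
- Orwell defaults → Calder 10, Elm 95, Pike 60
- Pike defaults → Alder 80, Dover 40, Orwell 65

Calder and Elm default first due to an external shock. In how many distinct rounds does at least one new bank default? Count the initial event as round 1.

3

Round 1 — Calder, Elm default (initial).
  Dover: +60 → 60 ≥ 60
  Hale: +60 → 60 ≥ 60
  Orwell: +20+95 → 115 ≥ 80
  Pike: +70 → 70 < 90
Round 2 — Dover, Hale, Orwell default.
  Pike: +60 → 130 ≥ 90
Round 3 — Pike defaults.
  Alder: +80 → 80 < 120
No further defaults.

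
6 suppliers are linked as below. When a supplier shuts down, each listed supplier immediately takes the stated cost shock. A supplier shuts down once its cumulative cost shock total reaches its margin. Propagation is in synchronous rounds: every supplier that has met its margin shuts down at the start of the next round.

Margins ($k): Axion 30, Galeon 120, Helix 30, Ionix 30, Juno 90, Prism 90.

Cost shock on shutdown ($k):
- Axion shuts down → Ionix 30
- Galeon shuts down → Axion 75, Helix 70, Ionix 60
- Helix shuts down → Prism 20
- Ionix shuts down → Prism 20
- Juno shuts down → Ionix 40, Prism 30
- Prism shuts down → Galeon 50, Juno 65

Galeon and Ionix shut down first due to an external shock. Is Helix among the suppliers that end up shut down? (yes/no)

Round 1 — Galeon, Ionix shut down (initial).
  Axion: +75 → 75 ≥ 30
  Helix: +70 → 70 ≥ 30
  Prism: +20 → 20 < 90
Round 2 — Axion, Helix shut down.
  Prism: +20 → 40 < 90
No further shutdowns.

yes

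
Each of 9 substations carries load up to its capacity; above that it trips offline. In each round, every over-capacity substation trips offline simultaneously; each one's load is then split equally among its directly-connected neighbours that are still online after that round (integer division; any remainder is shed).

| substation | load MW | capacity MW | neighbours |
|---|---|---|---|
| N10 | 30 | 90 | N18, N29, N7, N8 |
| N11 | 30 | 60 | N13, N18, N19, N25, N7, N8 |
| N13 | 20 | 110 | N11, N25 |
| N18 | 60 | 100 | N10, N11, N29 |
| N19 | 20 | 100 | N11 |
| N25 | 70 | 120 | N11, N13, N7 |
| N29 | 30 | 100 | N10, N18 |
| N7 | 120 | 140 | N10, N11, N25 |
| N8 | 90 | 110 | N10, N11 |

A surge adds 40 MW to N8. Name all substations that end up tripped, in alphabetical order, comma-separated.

N10, N11, N13, N18, N25, N29, N7, N8

Round 1 — N8 at 130 > 110. N8 trips offline.
  N8 sheds 130 MW to N10, N11: 65 each.
    N10: 30+65 = 95 > 90
    N11: 30+65 = 95 > 60
Round 2 — N10, N11 trip offline.
  N10 sheds 95 MW to N18, N29, N7: 31 each (2 lost).
    N18: 60+31 = 91 ≤ 100
    N29: 30+31 = 61 ≤ 100
    N7: 120+31 = 151 > 140
  N11 sheds 95 MW to N13, N18, N19, N25, N7: 19 each.
    N13: 20+19 = 39 ≤ 110
    N18: 91+19 = 110 > 100
    N19: 20+19 = 39 ≤ 100
    N25: 70+19 = 89 ≤ 120
    N7: 151+19 = 170 > 140
Round 3 — N18, N7 trip offline.
  N18 sheds 110 MW to N29: 110 each.
    N29: 61+110 = 171 > 100
  N7 sheds 170 MW to N25: 170 each.
    N25: 89+170 = 259 > 120
Round 4 — N25, N29 trip offline.
  N25 sheds 259 MW to N13: 259 each.
    N13: 39+259 = 298 > 110
  N29 sheds 171 MW: no online neighbours, lost.
Round 5 — N13 trips offline.
  N13 sheds 298 MW: no online neighbours, lost.
No further trips.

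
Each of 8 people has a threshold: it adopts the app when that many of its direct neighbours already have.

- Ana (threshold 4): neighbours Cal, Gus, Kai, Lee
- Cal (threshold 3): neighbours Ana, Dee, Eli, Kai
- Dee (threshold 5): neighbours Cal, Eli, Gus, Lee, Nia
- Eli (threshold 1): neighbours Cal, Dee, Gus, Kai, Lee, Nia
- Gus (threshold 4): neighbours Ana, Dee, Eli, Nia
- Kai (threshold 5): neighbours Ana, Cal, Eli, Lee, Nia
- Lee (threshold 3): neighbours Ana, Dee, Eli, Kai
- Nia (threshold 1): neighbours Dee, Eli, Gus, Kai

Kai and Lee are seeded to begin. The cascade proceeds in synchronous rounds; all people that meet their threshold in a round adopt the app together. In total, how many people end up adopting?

4

Round 1 — Kai, Lee adopt the app (initial).
Round 2 — checking thresholds:
  Ana: 2 of 4 neighbours < 4, below threshold.
  Cal: 1 of 4 neighbours < 3, below threshold.
  Dee: 1 of 5 neighbours < 5, below threshold.
  Eli: 2 of 6 neighbours ≥ 1, adopts the app.
  Nia: 1 of 4 neighbours ≥ 1, adopts the app.
Round 3 — no new adoptions; cascade stops.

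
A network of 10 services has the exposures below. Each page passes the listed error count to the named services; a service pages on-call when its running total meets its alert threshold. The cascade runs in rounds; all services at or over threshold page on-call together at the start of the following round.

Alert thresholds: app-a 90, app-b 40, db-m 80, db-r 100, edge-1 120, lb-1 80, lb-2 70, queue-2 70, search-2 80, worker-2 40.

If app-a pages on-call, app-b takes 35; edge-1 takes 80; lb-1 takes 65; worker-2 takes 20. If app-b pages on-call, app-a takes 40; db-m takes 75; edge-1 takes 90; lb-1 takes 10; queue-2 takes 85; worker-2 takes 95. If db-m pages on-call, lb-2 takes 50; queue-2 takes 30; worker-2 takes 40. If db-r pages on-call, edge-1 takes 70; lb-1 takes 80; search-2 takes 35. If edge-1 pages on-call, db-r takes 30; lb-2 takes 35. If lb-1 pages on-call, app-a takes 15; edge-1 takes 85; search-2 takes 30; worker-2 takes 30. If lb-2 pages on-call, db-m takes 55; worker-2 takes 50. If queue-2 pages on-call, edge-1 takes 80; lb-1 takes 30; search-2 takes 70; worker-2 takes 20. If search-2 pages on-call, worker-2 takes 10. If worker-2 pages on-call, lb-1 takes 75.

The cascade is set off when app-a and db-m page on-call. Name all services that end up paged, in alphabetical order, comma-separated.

app-a, db-m, edge-1, lb-1, lb-2, worker-2

Round 1 — app-a, db-m page on-call (initial).
  app-b: +35 → 35 < 40
  edge-1: +80 → 80 < 120
  lb-1: +65 → 65 < 80
  lb-2: +50 → 50 < 70
  queue-2: +30 → 30 < 70
  worker-2: +20+40 → 60 ≥ 40
Round 2 — worker-2 pages on-call.
  lb-1: +75 → 140 ≥ 80
Round 3 — lb-1 pages on-call.
  edge-1: +85 → 165 ≥ 120
  search-2: +30 → 30 < 80
Round 4 — edge-1 pages on-call.
  db-r: +30 → 30 < 100
  lb-2: +35 → 85 ≥ 70
Round 5 — lb-2 pages on-call.
No further pages.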